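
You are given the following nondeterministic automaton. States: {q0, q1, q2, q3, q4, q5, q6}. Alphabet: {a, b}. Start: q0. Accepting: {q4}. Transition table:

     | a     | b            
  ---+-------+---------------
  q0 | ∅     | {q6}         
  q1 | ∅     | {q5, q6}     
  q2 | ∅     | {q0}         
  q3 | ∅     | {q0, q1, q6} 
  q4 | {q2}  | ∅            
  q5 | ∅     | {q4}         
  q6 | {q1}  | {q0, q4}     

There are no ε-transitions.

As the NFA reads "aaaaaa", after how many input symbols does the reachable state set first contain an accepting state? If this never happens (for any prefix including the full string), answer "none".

Start in {q0}.
Read 'a': {q0} → ∅.
The set is empty and remains empty for the remaining 5 symbols.
No reachable set along the way intersects F.

none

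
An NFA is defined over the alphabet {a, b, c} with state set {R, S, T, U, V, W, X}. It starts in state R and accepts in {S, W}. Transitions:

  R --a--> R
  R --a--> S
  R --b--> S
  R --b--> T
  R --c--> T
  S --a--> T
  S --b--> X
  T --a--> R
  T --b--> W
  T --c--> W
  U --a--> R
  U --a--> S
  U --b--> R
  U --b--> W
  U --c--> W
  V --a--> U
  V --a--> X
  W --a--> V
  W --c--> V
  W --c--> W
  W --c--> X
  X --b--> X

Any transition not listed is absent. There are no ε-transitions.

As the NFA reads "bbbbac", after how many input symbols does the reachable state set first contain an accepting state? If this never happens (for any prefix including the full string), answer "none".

Start in {R}.
Read 'b': {R} → {S, T}.
None of the earlier sets intersect F, but {S, T} does.

1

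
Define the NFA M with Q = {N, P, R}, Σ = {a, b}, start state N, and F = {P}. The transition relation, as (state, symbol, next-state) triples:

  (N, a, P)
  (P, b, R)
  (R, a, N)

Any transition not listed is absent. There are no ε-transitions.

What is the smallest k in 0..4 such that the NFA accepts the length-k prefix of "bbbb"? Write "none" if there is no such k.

none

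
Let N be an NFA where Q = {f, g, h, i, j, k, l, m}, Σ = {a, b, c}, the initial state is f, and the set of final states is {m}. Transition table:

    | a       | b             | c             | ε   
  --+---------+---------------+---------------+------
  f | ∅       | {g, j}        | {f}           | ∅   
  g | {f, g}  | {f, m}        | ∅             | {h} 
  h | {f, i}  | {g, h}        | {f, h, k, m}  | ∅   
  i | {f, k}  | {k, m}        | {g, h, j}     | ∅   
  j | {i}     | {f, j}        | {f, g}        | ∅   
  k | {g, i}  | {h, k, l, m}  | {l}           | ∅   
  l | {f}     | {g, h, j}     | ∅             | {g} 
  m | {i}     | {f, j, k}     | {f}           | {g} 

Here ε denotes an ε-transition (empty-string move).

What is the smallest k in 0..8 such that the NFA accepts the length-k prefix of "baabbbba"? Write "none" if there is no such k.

4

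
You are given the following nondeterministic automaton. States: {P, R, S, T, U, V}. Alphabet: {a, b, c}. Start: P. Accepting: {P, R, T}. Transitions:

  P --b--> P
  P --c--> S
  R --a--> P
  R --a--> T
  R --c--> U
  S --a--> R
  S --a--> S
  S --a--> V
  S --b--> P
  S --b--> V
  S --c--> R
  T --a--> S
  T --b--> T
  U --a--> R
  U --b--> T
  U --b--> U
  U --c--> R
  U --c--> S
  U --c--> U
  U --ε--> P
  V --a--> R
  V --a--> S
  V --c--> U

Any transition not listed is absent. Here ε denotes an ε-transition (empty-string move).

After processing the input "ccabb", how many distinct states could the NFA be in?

2

Start in {P}.
Read 'c': {P} → {S}.
Read 'c': {S} → {R}.
Read 'a': {R} → {P, T}.
Read 'b': {P, T} → {P, T}.
Read 'b': {P, T} → {P, T}.
That set has 2 states.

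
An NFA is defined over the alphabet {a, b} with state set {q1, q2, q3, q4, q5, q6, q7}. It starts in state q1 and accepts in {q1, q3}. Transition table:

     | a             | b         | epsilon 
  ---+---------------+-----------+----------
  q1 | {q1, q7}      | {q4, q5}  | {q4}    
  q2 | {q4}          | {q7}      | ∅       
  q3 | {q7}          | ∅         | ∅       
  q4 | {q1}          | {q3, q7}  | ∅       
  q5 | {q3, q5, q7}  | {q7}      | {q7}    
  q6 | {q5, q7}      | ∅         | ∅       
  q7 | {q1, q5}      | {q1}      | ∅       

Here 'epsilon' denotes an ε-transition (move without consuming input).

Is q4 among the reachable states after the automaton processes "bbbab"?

Yes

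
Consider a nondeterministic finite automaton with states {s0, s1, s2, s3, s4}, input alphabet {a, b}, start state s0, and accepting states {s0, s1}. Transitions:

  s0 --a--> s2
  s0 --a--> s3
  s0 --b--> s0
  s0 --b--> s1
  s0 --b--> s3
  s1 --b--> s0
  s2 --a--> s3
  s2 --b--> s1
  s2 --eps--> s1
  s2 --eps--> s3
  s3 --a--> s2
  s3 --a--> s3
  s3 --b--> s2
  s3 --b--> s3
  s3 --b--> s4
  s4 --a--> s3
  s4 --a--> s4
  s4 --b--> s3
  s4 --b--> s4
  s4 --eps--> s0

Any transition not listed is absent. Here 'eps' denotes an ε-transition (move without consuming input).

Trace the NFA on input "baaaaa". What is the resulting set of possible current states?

{s1, s2, s3}

Start in {s0}.
Read 'b': {s0} → {s0, s1, s3}.
Read 'a': {s0, s1, s3} → {s1, s2, s3}.
Read 'a': {s1, s2, s3} → {s1, s2, s3}.
Read 'a': {s1, s2, s3} → {s1, s2, s3}.
Read 'a': {s1, s2, s3} → {s1, s2, s3}.
Read 'a': {s1, s2, s3} → {s1, s2, s3}.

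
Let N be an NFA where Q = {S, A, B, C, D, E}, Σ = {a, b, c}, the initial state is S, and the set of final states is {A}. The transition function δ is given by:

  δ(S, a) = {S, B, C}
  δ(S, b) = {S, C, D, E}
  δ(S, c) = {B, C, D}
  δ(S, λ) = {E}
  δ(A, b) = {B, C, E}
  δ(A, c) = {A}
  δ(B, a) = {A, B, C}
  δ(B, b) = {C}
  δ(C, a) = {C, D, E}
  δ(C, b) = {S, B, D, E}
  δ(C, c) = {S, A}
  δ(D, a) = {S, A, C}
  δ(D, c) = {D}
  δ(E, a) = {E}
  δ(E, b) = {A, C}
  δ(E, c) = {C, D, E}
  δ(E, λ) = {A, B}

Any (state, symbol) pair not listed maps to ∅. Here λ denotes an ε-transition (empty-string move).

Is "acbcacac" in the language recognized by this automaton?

Yes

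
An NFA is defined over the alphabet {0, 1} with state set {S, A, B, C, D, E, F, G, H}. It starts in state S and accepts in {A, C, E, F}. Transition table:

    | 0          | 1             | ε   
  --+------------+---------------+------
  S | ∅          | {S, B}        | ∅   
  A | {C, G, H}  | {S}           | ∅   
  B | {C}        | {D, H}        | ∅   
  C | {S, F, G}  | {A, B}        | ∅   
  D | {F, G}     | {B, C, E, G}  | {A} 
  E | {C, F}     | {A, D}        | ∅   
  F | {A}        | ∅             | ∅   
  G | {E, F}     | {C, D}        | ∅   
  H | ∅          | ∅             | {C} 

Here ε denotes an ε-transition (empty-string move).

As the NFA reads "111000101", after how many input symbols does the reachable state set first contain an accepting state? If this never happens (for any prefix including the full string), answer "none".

2

Start in {S}.
Read '1': {S} → {S, B}.
Read '1': {S, B} → {S, A, B, C, D, H}.
None of the earlier sets intersect F, but {S, A, B, C, D, H} does.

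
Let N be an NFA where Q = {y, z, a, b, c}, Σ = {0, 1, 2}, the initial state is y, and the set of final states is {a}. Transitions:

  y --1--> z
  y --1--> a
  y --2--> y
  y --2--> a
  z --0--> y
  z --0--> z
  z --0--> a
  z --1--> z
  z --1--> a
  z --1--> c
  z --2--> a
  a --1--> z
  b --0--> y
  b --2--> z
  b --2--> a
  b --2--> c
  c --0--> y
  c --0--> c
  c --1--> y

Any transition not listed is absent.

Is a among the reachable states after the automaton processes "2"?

Start in {y}.
Read '2': y→{y, a}; now {y, a}.
State a is in {y, a}.

Yes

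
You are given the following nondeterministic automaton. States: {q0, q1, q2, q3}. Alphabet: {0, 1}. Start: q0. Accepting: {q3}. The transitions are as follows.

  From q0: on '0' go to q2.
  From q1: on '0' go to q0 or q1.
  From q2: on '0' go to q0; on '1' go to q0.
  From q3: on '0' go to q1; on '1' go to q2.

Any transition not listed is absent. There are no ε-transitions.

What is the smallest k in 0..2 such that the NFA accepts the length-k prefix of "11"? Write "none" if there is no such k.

none

Start in {q0}.
Read '1': q0→∅; now ∅.
The set is empty and remains empty for the remaining 1 symbol.
No reachable set along the way intersects F.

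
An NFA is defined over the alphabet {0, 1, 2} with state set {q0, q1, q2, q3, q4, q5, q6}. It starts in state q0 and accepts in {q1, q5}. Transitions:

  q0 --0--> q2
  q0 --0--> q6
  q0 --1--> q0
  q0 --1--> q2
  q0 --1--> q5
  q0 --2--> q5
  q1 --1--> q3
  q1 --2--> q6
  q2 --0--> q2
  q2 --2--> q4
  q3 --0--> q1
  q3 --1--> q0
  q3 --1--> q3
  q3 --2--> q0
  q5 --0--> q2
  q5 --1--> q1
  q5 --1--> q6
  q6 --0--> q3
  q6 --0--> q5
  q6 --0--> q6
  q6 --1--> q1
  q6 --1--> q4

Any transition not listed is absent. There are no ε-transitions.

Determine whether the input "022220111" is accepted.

No

Start in {q0}.
Read '0': {q0} → {q2, q6}.
Read '2': {q2, q6} → {q4}.
Read '2': {q4} → ∅.
The set is empty and remains empty for the remaining 6 symbols.
The final set ∅ contains no accepting state.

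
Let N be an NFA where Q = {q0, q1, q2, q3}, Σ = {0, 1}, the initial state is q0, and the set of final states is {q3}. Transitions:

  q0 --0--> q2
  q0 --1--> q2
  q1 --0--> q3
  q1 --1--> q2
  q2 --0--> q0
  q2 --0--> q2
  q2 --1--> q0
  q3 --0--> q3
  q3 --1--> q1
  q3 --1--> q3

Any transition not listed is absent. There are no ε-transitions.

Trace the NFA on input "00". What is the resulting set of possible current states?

{q0, q2}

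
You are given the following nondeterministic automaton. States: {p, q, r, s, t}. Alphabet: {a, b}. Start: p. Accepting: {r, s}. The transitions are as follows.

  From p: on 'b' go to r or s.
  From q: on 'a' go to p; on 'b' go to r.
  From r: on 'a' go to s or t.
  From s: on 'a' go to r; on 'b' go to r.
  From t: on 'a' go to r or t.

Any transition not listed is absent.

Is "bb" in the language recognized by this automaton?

Start in {p}.
Read 'b': p→{r, s}; now {r, s}.
Read 'b': r→∅, s→{r}; now {r}.
The final set {r} contains the accepting state r.

Yes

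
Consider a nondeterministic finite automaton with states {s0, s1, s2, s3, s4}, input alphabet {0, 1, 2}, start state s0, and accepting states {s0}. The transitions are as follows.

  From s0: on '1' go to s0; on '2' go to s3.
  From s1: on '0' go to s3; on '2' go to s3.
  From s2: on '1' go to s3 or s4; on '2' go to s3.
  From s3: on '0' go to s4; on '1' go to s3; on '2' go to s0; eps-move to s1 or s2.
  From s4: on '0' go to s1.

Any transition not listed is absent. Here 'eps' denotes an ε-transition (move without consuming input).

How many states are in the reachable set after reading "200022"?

Start in {s0}.
Read '2': s0→{s3}; union {s3}; ε-closure = {s1, s2, s3}.
Read '0': s1→{s3}, s2→∅, s3→{s4}; union {s3, s4}; ε-closure = {s1, s2, s3, s4}.
Read '0': s1→{s3}, s2→∅, s3→{s4}, s4→{s1}; union {s1, s3, s4}; ε-closure = {s1, s2, s3, s4}.
Read '0': s1→{s3}, s2→∅, s3→{s4}, s4→{s1}; union {s1, s3, s4}; ε-closure = {s1, s2, s3, s4}.
Read '2': s1→{s3}, s2→{s3}, s3→{s0}, s4→∅; union {s0, s3}; ε-closure = {s0, s1, s2, s3}.
Read '2': s0→{s3}, s1→{s3}, s2→{s3}, s3→{s0}; union {s0, s3}; ε-closure = {s0, s1, s2, s3}.
That set has 4 states.

4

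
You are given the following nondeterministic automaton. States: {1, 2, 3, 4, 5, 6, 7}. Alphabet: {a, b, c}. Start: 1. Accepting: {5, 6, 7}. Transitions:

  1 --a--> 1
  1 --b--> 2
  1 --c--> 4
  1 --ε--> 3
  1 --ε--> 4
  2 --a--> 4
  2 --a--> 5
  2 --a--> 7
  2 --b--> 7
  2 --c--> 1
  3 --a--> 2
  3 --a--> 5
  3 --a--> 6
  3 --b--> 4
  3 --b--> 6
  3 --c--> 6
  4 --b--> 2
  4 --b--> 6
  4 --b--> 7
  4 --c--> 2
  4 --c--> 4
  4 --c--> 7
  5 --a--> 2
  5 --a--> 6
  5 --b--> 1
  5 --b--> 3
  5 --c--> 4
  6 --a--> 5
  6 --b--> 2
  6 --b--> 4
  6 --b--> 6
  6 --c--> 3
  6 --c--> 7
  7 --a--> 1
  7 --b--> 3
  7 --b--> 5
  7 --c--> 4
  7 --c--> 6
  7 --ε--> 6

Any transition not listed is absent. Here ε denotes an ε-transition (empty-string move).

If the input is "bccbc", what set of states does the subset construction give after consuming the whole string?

Start: ε-closure({1}) = {1, 3, 4}.
Read 'b': 1→{2}, 3→{4, 6}, 4→{2, 6, 7}; now {2, 4, 6, 7}.
Read 'c': 2→{1}, 4→{2, 4, 7}, 6→{3, 7}, 7→{4, 6}; now {1, 2, 3, 4, 6, 7}.
Read 'c': 1→{4}, 2→{1}, 3→{6}, 4→{2, 4, 7}, 6→{3, 7}, 7→{4, 6}; now {1, 2, 3, 4, 6, 7}.
Read 'b': 1→{2}, 2→{7}, 3→{4, 6}, 4→{2, 6, 7}, 6→{2, 4, 6}, 7→{3, 5}; now {2, 3, 4, 5, 6, 7}.
Read 'c': 2→{1}, 3→{6}, 4→{2, 4, 7}, 5→{4}, 6→{3, 7}, 7→{4, 6}; now {1, 2, 3, 4, 6, 7}.

{1, 2, 3, 4, 6, 7}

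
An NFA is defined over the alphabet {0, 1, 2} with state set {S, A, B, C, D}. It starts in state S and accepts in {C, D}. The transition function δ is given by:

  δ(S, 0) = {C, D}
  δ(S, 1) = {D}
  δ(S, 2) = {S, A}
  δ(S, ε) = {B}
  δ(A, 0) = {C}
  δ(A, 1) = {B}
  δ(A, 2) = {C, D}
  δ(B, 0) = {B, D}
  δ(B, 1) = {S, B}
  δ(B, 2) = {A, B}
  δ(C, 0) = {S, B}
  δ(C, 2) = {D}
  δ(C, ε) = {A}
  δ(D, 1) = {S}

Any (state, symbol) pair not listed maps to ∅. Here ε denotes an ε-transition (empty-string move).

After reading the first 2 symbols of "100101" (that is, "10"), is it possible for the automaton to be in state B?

Yes

Start: ε-closure({S}) = {S, B}.
Read '1': S→{D}, B→{S, B}; now {S, B, D}.
Read '0': S→{C, D}, B→{B, D}, D→∅; union {B, C, D}; ε-closure = {A, B, C, D}.
State B is in {A, B, C, D}.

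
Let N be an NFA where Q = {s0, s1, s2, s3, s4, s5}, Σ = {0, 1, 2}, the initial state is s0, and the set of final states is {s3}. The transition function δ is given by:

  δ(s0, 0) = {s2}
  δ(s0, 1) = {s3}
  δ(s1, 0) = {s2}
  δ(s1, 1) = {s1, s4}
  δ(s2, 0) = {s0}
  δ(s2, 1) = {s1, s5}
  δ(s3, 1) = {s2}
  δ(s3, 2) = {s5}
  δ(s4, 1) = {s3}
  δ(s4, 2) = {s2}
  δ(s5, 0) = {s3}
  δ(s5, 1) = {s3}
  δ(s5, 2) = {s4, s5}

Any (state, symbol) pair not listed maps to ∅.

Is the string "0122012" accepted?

No

Start in {s0}.
Read '0': s0→{s2}; now {s2}.
Read '1': s2→{s1, s5}; now {s1, s5}.
Read '2': s1→∅, s5→{s4, s5}; now {s4, s5}.
Read '2': s4→{s2}, s5→{s4, s5}; now {s2, s4, s5}.
Read '0': s2→{s0}, s4→∅, s5→{s3}; now {s0, s3}.
Read '1': s0→{s3}, s3→{s2}; now {s2, s3}.
Read '2': s2→∅, s3→{s5}; now {s5}.
The final set {s5} contains no accepting state.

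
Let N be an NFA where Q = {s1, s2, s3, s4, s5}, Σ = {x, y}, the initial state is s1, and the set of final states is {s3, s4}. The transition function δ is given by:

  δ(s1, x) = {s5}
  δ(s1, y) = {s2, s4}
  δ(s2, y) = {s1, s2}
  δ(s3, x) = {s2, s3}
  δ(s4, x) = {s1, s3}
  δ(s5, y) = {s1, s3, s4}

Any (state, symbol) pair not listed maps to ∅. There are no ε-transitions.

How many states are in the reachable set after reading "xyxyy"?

Start in {s1}.
Read 'x': s1→{s5}; now {s5}.
Read 'y': s5→{s1, s3, s4}; now {s1, s3, s4}.
Read 'x': s1→{s5}, s3→{s2, s3}, s4→{s1, s3}; now {s1, s2, s3, s5}.
Read 'y': s1→{s2, s4}, s2→{s1, s2}, s3→∅, s5→{s1, s3, s4}; now {s1, s2, s3, s4}.
Read 'y': s1→{s2, s4}, s2→{s1, s2}, s3→∅, s4→∅; now {s1, s2, s4}.
That set has 3 states.

3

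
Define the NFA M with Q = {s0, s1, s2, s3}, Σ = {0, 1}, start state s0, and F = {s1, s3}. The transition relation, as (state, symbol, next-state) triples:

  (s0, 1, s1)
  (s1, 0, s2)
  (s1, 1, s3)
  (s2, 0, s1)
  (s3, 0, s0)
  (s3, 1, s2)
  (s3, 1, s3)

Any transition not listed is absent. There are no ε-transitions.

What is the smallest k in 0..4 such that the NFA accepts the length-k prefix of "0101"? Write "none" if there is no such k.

Start in {s0}.
Read '0': s0→∅; now ∅.
The set is empty and remains empty for the remaining 3 symbols.
No reachable set along the way intersects F.

none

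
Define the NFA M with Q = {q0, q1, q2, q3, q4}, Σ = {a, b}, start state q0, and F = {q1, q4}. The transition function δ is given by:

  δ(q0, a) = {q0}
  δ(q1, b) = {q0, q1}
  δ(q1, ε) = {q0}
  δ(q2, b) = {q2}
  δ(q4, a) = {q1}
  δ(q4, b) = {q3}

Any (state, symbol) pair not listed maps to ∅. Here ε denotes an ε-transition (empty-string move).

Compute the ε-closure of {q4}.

{q4}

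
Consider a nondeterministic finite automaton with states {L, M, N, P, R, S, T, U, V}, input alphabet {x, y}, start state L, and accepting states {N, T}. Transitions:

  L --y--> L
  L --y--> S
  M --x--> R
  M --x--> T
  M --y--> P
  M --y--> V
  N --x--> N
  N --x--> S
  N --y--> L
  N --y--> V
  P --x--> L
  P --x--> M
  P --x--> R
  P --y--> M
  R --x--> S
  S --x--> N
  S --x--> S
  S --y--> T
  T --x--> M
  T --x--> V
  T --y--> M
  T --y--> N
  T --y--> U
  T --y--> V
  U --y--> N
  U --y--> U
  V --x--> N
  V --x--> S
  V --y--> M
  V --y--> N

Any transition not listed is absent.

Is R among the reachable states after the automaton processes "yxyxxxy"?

No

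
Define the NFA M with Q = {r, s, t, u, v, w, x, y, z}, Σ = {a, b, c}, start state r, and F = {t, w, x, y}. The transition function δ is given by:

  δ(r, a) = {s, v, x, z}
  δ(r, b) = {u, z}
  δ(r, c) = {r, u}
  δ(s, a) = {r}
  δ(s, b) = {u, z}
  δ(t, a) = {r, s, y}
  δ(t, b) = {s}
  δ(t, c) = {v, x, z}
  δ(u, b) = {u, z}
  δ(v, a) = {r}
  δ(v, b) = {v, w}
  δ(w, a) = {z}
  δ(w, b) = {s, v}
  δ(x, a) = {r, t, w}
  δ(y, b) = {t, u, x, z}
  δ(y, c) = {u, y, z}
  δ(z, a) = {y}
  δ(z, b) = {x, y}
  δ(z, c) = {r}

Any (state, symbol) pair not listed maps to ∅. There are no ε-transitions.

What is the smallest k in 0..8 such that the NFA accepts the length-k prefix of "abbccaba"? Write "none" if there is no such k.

Start in {r}.
Read 'a': r→{s, v, x, z}; now {s, v, x, z}.
None of the earlier sets intersect F, but {s, v, x, z} does.

1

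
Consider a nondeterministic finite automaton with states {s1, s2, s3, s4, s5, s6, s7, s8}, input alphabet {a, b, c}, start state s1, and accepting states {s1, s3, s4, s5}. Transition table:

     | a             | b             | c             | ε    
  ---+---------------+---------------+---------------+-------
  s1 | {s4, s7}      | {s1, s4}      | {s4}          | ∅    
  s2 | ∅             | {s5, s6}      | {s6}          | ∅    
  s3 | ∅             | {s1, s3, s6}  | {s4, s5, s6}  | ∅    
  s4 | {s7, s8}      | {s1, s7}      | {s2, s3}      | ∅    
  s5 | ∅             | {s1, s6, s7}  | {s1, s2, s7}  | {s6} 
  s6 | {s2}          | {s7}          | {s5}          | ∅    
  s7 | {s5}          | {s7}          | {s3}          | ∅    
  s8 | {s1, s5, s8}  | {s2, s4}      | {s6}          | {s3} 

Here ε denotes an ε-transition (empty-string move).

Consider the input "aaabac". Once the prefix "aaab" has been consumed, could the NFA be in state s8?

Start in {s1}.
Read 'a': {s1} → {s4, s7}.
Read 'a': {s4, s7} → {s3, s5, s6, s7, s8}.
Read 'a': {s3, s5, s6, s7, s8} → {s1, s2, s3, s5, s6, s8}.
Read 'b': {s1, s2, s3, s5, s6, s8} → {s1, s2, s3, s4, s5, s6, s7}.
State s8 is not in {s1, s2, s3, s4, s5, s6, s7}.

No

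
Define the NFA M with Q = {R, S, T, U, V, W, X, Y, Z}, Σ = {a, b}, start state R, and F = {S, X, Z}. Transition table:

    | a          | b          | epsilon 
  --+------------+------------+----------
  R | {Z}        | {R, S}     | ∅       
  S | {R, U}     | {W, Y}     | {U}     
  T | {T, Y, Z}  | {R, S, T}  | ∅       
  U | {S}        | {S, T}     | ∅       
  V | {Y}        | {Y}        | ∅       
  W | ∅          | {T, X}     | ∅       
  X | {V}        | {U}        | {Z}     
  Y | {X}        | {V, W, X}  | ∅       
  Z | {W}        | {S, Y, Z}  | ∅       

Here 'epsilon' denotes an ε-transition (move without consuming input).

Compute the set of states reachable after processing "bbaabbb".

Start in {R}.
Read 'b': {R} → {R, S, U}.
Read 'b': {R, S, U} → {R, S, T, U, W, Y}.
Read 'a': {R, S, T, U, W, Y} → {R, S, T, U, X, Y, Z}.
Read 'a': {R, S, T, U, X, Y, Z} → {R, S, T, U, V, W, X, Y, Z}.
Read 'b': {R, S, T, U, V, W, X, Y, Z} → {R, S, T, U, V, W, X, Y, Z}.
Read 'b': {R, S, T, U, V, W, X, Y, Z} → {R, S, T, U, V, W, X, Y, Z}.
Read 'b': {R, S, T, U, V, W, X, Y, Z} → {R, S, T, U, V, W, X, Y, Z}.

{R, S, T, U, V, W, X, Y, Z}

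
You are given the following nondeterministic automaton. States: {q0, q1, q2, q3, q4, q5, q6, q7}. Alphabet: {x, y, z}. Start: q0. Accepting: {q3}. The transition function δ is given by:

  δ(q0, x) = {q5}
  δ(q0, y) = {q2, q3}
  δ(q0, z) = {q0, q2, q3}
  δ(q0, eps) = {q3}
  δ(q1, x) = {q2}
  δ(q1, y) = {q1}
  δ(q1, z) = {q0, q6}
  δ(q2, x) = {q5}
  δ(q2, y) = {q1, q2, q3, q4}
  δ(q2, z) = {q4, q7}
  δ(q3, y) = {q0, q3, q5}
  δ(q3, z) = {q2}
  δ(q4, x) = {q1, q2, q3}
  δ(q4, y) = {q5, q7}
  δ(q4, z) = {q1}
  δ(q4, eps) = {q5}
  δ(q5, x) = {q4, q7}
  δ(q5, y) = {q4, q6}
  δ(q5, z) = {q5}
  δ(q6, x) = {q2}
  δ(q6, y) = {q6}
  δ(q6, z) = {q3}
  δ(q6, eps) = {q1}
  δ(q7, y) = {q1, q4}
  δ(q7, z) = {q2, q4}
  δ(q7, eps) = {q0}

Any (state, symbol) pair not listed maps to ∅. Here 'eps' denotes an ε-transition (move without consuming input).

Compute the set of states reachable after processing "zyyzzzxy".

{q0, q1, q2, q3, q4, q5, q6, q7}

Start: ε-closure({q0}) = {q0, q3}.
Read 'z': {q0, q3} → {q0, q2, q3}.
Read 'y': {q0, q2, q3} → {q0, q1, q2, q3, q4, q5}.
Read 'y': {q0, q1, q2, q3, q4, q5} → {q0, q1, q2, q3, q4, q5, q6, q7}.
Read 'z': {q0, q1, q2, q3, q4, q5, q6, q7} → {q0, q1, q2, q3, q4, q5, q6, q7}.
Read 'z': {q0, q1, q2, q3, q4, q5, q6, q7} → {q0, q1, q2, q3, q4, q5, q6, q7}.
Read 'z': {q0, q1, q2, q3, q4, q5, q6, q7} → {q0, q1, q2, q3, q4, q5, q6, q7}.
Read 'x': {q0, q1, q2, q3, q4, q5, q6, q7} → {q0, q1, q2, q3, q4, q5, q7}.
Read 'y': {q0, q1, q2, q3, q4, q5, q7} → {q0, q1, q2, q3, q4, q5, q6, q7}.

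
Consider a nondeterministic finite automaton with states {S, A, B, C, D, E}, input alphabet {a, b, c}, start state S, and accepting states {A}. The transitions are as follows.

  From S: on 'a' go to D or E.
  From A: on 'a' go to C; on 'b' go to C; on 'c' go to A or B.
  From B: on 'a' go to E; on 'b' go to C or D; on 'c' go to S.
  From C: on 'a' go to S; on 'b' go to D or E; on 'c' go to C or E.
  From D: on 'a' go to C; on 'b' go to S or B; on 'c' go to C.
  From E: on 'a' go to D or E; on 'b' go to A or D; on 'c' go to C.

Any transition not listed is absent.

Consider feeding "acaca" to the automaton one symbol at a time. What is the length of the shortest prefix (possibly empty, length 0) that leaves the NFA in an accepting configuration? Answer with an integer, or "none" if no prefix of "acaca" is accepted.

none

Start in {S}.
Read 'a': {S} → {D, E}.
Read 'c': {D, E} → {C}.
Read 'a': {C} → {S}.
Read 'c': {S} → ∅.
The set is empty and remains empty for the remaining 1 symbol.
No reachable set along the way intersects F.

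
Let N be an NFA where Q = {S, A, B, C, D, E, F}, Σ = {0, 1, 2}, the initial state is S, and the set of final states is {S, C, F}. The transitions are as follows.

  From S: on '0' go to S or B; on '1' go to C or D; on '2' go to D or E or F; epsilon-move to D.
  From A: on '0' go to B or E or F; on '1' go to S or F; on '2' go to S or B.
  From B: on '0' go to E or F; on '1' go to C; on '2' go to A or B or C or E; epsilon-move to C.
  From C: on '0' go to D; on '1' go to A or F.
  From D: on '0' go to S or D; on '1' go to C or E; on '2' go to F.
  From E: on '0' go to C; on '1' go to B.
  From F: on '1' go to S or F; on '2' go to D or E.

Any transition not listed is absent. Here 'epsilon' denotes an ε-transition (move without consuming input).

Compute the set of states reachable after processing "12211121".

{S, A, B, C, D, E, F}

Start: ε-closure({S}) = {S, D}.
Read '1': S→{C, D}, D→{C, E}; now {C, D, E}.
Read '2': C→∅, D→{F}, E→∅; now {F}.
Read '2': F→{D, E}; now {D, E}.
Read '1': D→{C, E}, E→{B}; now {B, C, E}.
Read '1': B→{C}, C→{A, F}, E→{B}; now {A, B, C, F}.
Read '1': A→{S, F}, B→{C}, C→{A, F}, F→{S, F}; union {S, A, C, F}; ε-closure = {S, A, C, D, F}.
Read '2': S→{D, E, F}, A→{S, B}, C→∅, D→{F}, F→{D, E}; union {S, B, D, E, F}; ε-closure = {S, B, C, D, E, F}.
Read '1': S→{C, D}, B→{C}, C→{A, F}, D→{C, E}, E→{B}, F→{S, F}; now {S, A, B, C, D, E, F}.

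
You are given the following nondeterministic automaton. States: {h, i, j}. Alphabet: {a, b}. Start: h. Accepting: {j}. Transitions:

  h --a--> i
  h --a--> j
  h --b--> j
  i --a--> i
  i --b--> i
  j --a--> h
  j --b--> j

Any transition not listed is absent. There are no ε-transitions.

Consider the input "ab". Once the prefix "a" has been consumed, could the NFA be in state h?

Start in {h}.
Read 'a': {h} → {i, j}.
State h is not in {i, j}.

No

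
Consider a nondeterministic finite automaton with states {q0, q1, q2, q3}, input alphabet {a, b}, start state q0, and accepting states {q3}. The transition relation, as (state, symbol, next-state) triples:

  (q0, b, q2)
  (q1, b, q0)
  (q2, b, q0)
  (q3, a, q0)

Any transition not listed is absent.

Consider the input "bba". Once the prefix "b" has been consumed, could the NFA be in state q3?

Start in {q0}.
Read 'b': {q0} → {q2}.
State q3 is not in {q2}.

No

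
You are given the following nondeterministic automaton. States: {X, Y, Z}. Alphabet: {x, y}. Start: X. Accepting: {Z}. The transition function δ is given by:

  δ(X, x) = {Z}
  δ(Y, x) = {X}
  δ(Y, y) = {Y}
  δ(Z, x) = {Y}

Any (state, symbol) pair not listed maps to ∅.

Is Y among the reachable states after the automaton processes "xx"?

Start in {X}.
Read 'x': X→{Z}; now {Z}.
Read 'x': Z→{Y}; now {Y}.
State Y is in {Y}.

Yes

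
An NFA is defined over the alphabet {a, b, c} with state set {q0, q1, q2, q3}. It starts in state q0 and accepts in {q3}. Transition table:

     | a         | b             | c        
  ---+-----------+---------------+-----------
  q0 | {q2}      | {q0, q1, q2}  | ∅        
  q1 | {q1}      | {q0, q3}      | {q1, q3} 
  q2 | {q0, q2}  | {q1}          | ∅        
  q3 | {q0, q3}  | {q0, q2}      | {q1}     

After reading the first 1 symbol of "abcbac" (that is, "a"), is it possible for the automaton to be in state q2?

Yes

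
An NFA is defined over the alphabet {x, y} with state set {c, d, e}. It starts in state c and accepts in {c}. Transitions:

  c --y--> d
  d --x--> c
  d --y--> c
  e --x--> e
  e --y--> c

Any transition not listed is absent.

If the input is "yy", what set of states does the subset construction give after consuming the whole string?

{c}

Start in {c}.
Read 'y': c→{d}; now {d}.
Read 'y': d→{c}; now {c}.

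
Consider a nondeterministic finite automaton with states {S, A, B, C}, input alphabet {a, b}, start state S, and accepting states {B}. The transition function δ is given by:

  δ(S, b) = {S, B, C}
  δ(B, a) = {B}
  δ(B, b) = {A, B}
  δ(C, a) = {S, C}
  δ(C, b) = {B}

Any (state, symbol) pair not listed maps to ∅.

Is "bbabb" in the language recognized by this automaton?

Start in {S}.
Read 'b': S→{S, B, C}; now {S, B, C}.
Read 'b': S→{S, B, C}, B→{A, B}, C→{B}; now {S, A, B, C}.
Read 'a': S→∅, A→∅, B→{B}, C→{S, C}; now {S, B, C}.
Read 'b': S→{S, B, C}, B→{A, B}, C→{B}; now {S, A, B, C}.
Read 'b': S→{S, B, C}, A→∅, B→{A, B}, C→{B}; now {S, A, B, C}.
The final set {S, A, B, C} contains the accepting state B.

Yes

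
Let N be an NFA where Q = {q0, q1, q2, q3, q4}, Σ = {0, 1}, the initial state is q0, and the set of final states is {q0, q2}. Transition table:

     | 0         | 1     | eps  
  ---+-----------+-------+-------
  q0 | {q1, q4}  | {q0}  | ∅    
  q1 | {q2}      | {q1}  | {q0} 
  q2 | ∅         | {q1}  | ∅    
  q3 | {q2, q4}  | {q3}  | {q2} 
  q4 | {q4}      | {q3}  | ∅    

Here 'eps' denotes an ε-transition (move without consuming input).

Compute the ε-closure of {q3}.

{q2, q3}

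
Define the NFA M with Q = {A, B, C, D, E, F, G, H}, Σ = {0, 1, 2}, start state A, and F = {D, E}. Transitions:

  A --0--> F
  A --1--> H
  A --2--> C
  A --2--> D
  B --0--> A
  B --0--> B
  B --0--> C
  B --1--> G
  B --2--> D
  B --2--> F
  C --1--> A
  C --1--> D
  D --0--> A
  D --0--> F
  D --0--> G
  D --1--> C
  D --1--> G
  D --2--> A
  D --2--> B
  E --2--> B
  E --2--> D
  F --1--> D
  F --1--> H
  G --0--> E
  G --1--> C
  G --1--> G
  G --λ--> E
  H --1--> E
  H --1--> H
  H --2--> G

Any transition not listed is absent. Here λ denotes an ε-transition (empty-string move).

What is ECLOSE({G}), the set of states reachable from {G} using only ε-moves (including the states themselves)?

{E, G}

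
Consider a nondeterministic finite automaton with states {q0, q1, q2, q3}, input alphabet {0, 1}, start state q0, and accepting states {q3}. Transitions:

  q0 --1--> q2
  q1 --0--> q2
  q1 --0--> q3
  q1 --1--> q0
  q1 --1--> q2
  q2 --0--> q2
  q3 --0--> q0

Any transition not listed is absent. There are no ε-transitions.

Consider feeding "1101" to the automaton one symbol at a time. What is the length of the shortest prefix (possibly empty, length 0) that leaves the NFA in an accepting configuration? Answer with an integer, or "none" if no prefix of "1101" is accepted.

none

Start in {q0}.
Read '1': q0→{q2}; now {q2}.
Read '1': q2→∅; now ∅.
The set is empty and remains empty for the remaining 2 symbols.
No reachable set along the way intersects F.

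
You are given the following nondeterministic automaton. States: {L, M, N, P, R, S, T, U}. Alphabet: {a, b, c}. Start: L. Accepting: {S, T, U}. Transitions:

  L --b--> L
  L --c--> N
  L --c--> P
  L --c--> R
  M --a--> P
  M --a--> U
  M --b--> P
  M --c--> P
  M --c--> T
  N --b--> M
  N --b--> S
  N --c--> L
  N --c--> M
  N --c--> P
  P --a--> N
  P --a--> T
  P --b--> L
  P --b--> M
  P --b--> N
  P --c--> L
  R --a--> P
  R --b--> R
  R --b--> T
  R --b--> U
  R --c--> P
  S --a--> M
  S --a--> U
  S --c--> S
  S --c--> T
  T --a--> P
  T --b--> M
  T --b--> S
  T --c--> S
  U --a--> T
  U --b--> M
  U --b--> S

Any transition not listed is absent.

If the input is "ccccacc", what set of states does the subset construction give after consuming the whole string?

{L, N, P, R, S, T}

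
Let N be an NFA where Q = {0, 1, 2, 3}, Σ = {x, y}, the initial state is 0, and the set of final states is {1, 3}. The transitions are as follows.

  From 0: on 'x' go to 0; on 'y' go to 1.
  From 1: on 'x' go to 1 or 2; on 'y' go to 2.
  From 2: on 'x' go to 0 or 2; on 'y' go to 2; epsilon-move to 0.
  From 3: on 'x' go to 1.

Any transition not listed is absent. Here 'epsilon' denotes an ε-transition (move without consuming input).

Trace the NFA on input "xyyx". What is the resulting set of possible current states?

Start in {0}.
Read 'x': {0} → {0}.
Read 'y': {0} → {1}.
Read 'y': {1} → {0, 2}.
Read 'x': {0, 2} → {0, 2}.

{0, 2}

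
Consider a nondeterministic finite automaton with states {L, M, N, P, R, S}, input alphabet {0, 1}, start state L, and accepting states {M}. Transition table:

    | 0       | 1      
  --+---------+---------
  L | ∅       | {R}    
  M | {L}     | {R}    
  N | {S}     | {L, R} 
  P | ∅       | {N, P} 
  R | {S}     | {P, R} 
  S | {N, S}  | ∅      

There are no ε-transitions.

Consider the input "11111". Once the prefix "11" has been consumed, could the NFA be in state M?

No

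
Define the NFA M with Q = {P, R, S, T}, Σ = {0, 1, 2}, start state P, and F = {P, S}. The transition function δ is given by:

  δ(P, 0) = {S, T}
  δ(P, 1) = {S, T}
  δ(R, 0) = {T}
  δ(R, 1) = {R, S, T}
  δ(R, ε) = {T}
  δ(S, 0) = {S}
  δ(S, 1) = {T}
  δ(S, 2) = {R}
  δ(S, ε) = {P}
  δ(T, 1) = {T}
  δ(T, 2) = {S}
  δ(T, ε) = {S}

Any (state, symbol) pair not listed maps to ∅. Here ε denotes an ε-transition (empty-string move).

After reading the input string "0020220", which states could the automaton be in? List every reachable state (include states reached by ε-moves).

{P, S, T}

Start in {P}.
Read '0': P→{S, T}; union {S, T}; ε-closure = {P, S, T}.
Read '0': P→{S, T}, S→{S}, T→∅; union {S, T}; ε-closure = {P, S, T}.
Read '2': P→∅, S→{R}, T→{S}; union {R, S}; ε-closure = {P, R, S, T}.
Read '0': P→{S, T}, R→{T}, S→{S}, T→∅; union {S, T}; ε-closure = {P, S, T}.
Read '2': P→∅, S→{R}, T→{S}; union {R, S}; ε-closure = {P, R, S, T}.
Read '2': P→∅, R→∅, S→{R}, T→{S}; union {R, S}; ε-closure = {P, R, S, T}.
Read '0': P→{S, T}, R→{T}, S→{S}, T→∅; union {S, T}; ε-closure = {P, S, T}.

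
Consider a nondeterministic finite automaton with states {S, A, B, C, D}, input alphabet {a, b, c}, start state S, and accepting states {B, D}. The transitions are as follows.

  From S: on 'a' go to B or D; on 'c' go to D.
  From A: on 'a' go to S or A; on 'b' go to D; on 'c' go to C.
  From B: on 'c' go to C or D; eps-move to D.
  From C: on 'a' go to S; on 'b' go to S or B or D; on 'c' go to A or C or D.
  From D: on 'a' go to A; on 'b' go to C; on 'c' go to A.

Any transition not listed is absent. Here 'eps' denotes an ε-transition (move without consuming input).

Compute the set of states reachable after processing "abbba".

Start in {S}.
Read 'a': S→{B, D}; now {B, D}.
Read 'b': B→∅, D→{C}; now {C}.
Read 'b': C→{S, B, D}; now {S, B, D}.
Read 'b': S→∅, B→∅, D→{C}; now {C}.
Read 'a': C→{S}; now {S}.

{S}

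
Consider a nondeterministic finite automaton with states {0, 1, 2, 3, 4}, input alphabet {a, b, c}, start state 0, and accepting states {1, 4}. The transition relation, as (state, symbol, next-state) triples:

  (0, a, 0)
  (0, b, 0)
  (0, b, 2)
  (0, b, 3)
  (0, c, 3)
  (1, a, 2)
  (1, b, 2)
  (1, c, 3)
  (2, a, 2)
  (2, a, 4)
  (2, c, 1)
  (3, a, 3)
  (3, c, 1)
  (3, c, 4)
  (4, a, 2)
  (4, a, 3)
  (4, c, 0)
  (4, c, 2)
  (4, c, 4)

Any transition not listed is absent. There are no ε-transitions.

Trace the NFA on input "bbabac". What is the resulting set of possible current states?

Start in {0}.
Read 'b': {0} → {0, 2, 3}.
Read 'b': {0, 2, 3} → {0, 2, 3}.
Read 'a': {0, 2, 3} → {0, 2, 3, 4}.
Read 'b': {0, 2, 3, 4} → {0, 2, 3}.
Read 'a': {0, 2, 3} → {0, 2, 3, 4}.
Read 'c': {0, 2, 3, 4} → {0, 1, 2, 3, 4}.

{0, 1, 2, 3, 4}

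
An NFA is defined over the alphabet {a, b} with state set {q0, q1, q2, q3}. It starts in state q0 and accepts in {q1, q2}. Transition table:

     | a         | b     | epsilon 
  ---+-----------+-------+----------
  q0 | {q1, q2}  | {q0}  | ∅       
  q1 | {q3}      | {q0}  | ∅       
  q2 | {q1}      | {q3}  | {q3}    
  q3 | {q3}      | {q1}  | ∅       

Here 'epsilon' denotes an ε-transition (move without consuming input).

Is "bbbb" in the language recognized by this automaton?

Start in {q0}.
Read 'b': {q0} → {q0}.
Read 'b': {q0} → {q0}.
Read 'b': {q0} → {q0}.
Read 'b': {q0} → {q0}.
The final set {q0} contains no accepting state.

No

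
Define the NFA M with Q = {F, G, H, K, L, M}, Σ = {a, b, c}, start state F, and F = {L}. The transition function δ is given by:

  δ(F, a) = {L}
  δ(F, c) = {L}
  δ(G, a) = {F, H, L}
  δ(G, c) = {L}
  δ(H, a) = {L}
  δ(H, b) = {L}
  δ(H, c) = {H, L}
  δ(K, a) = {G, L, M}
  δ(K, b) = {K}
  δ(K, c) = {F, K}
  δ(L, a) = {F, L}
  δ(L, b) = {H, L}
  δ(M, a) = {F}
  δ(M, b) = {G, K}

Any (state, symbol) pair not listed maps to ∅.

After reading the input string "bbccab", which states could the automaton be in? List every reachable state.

Start in {F}.
Read 'b': {F} → ∅.
The set is empty and remains empty for the remaining 5 symbols.

∅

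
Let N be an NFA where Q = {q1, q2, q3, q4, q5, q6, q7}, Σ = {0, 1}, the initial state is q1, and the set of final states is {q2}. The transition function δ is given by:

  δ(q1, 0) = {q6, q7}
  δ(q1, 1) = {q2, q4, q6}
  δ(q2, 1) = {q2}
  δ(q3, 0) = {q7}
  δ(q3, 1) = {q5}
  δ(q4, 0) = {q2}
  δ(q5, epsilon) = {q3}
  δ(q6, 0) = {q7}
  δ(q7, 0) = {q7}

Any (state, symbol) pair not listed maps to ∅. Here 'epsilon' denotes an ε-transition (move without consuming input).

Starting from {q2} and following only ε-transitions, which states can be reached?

{q2}

Begin with {q2}.
No ε-moves leave this set, so the closure equals the set itself.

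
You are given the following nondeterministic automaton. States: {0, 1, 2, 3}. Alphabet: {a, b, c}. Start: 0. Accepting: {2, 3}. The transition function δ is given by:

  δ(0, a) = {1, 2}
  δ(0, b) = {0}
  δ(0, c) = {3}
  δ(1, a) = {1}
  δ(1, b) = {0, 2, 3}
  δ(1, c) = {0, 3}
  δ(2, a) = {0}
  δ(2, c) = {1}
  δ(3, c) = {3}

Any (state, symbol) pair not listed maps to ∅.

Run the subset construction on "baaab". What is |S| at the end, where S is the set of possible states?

3

Start in {0}.
Read 'b': 0→{0}; now {0}.
Read 'a': 0→{1, 2}; now {1, 2}.
Read 'a': 1→{1}, 2→{0}; now {0, 1}.
Read 'a': 0→{1, 2}, 1→{1}; now {1, 2}.
Read 'b': 1→{0, 2, 3}, 2→∅; now {0, 2, 3}.
That set has 3 states.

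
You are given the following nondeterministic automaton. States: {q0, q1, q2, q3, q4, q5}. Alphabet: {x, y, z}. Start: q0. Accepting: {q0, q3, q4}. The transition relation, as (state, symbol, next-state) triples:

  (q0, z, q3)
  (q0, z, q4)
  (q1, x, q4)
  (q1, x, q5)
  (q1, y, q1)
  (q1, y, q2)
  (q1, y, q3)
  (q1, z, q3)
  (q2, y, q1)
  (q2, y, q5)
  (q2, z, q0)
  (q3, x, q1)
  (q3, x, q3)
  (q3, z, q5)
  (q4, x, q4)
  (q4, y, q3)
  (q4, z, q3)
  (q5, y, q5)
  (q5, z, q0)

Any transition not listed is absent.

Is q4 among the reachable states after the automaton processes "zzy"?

No

Start in {q0}.
Read 'z': q0→{q3, q4}; now {q3, q4}.
Read 'z': q3→{q5}, q4→{q3}; now {q3, q5}.
Read 'y': q3→∅, q5→{q5}; now {q5}.
State q4 is not in {q5}.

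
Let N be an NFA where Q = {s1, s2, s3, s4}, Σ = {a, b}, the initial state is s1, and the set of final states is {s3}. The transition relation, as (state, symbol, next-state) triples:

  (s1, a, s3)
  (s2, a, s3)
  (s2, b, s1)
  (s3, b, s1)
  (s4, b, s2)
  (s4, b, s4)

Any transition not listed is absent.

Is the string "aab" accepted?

No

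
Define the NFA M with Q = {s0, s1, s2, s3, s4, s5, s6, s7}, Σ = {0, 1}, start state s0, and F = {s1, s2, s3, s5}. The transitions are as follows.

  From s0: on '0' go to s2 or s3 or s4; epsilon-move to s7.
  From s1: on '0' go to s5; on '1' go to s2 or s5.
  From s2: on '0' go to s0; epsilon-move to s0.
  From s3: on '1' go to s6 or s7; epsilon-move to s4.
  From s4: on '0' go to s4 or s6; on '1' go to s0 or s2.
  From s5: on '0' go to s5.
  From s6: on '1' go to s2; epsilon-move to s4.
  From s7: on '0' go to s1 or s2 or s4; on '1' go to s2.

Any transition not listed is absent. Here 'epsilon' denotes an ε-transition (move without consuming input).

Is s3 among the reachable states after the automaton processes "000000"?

Yes

Start: ε-closure({s0}) = {s0, s7}.
Read '0': {s0, s7} → {s0, s1, s2, s3, s4, s7}.
Read '0': {s0, s1, s2, s3, s4, s7} → {s0, s1, s2, s3, s4, s5, s6, s7}.
Read '0': {s0, s1, s2, s3, s4, s5, s6, s7} → {s0, s1, s2, s3, s4, s5, s6, s7}.
Read '0': {s0, s1, s2, s3, s4, s5, s6, s7} → {s0, s1, s2, s3, s4, s5, s6, s7}.
Read '0': {s0, s1, s2, s3, s4, s5, s6, s7} → {s0, s1, s2, s3, s4, s5, s6, s7}.
Read '0': {s0, s1, s2, s3, s4, s5, s6, s7} → {s0, s1, s2, s3, s4, s5, s6, s7}.
State s3 is in {s0, s1, s2, s3, s4, s5, s6, s7}.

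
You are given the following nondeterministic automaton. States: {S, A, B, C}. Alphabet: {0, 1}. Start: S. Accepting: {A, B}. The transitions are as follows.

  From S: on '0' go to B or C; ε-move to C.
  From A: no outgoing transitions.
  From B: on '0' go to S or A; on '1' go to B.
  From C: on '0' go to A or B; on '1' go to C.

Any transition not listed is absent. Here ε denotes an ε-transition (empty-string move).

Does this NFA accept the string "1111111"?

No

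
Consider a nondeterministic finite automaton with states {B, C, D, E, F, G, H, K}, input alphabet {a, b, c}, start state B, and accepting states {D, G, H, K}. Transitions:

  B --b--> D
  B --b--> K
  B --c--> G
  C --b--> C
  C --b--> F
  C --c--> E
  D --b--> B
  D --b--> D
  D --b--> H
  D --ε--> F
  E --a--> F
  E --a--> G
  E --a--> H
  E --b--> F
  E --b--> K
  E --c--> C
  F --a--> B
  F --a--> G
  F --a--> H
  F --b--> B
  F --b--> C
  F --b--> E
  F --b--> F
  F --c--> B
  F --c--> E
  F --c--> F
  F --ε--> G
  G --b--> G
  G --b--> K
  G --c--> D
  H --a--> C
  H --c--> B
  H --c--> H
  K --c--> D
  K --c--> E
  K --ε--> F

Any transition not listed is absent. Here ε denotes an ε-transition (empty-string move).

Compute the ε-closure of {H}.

Begin with {H}.
No ε-moves leave this set, so the closure equals the set itself.

{H}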